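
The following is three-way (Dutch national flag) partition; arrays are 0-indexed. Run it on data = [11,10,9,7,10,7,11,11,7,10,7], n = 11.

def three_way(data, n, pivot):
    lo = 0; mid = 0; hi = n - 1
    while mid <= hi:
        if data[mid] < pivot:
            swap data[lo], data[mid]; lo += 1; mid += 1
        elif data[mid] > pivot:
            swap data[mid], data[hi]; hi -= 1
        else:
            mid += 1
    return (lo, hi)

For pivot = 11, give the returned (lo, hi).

pivot = 11; lo=0, mid=0, hi=10
data[mid]=11=11: mid=1
data[mid]=10<11: swap data[0],data[1]; lo=1,mid=2 → [10,11,9,7,10,7,11,11,7,10,7]
data[mid]=9<11: swap data[1],data[2]; lo=2,mid=3 → [10,9,11,7,10,7,11,11,7,10,7]
data[mid]=7<11: swap data[2],data[3]; lo=3,mid=4 → [10,9,7,11,10,7,11,11,7,10,7]
data[mid]=10<11: swap data[3],data[4]; lo=4,mid=5 → [10,9,7,10,11,7,11,11,7,10,7]
data[mid]=7<11: swap data[4],data[5]; lo=5,mid=6 → [10,9,7,10,7,11,11,11,7,10,7]
data[mid]=11=11: mid=7
data[mid]=11=11: mid=8
data[mid]=7<11: swap data[5],data[8]; lo=6,mid=9 → [10,9,7,10,7,7,11,11,11,10,7]
data[mid]=10<11: swap data[6],data[9]; lo=7,mid=10 → [10,9,7,10,7,7,10,11,11,11,7]
data[mid]=7<11: swap data[7],data[10]; lo=8,mid=11 → [10,9,7,10,7,7,10,7,11,11,11]
end: lo=8, hi=10; data = [10,9,7,10,7,7,10,7,11,11,11]

(8, 10)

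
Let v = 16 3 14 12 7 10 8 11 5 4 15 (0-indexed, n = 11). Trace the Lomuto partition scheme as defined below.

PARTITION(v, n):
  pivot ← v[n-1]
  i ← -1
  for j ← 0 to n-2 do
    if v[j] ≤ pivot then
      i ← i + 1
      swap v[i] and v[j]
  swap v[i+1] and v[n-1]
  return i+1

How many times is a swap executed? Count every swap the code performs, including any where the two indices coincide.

10

pivot = v[10] = 15; i = -1
j=0: v[0]=16 > 15 → no swap
j=1: v[1]=3 ≤ 15 → i=0, swap v[0],v[1] → 3 16 14 12 7 10 8 11 5 4 15
j=2: v[2]=14 ≤ 15 → i=1, swap v[1],v[2] → 3 14 16 12 7 10 8 11 5 4 15
j=3: v[3]=12 ≤ 15 → i=2, swap v[2],v[3] → 3 14 12 16 7 10 8 11 5 4 15
j=4: v[4]=7 ≤ 15 → i=3, swap v[3],v[4] → 3 14 12 7 16 10 8 11 5 4 15
j=5: v[5]=10 ≤ 15 → i=4, swap v[4],v[5] → 3 14 12 7 10 16 8 11 5 4 15
j=6: v[6]=8 ≤ 15 → i=5, swap v[5],v[6] → 3 14 12 7 10 8 16 11 5 4 15
j=7: v[7]=11 ≤ 15 → i=6, swap v[6],v[7] → 3 14 12 7 10 8 11 16 5 4 15
j=8: v[8]=5 ≤ 15 → i=7, swap v[7],v[8] → 3 14 12 7 10 8 11 5 16 4 15
j=9: v[9]=4 ≤ 15 → i=8, swap v[8],v[9] → 3 14 12 7 10 8 11 5 4 16 15
final swap v[9],v[10] → 3 14 12 7 10 8 11 5 4 15 16; return 9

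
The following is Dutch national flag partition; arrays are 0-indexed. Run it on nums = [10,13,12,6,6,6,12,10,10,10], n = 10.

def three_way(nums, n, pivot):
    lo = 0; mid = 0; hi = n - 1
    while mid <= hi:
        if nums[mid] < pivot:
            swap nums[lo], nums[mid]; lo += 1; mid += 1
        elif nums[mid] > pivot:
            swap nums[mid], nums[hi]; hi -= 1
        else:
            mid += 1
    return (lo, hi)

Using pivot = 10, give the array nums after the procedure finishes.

[6,6,6,10,10,10,10,12,12,13]

lo=0 mid=0 hi=9
10=10: mid=1
13>10: swap(1,9), hi=8 ⇒ [10,10,12,6,6,6,12,10,10,13]
10=10: mid=2
12>10: swap(2,8), hi=7 ⇒ [10,10,10,6,6,6,12,10,12,13]
10=10: mid=3
6<10: swap(0,3), lo=1 mid=4 ⇒ [6,10,10,10,6,6,12,10,12,13]
6<10: swap(1,4), lo=2 mid=5 ⇒ [6,6,10,10,10,6,12,10,12,13]
6<10: swap(2,5), lo=3 mid=6 ⇒ [6,6,6,10,10,10,12,10,12,13]
12>10: swap(6,7), hi=6 ⇒ [6,6,6,10,10,10,10,12,12,13]
10=10: mid=7
done. lo=3 hi=6; nums=[6,6,6,10,10,10,10,12,12,13]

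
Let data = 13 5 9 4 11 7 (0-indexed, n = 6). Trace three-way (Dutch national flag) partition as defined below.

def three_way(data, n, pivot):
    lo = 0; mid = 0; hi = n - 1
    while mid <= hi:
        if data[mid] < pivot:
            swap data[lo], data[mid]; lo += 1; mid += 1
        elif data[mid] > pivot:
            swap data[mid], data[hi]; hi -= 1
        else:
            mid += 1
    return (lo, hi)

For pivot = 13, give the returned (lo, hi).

pivot = 13; lo=0, mid=0, hi=5
data[mid]=13=13: mid=1
data[mid]=5<13: swap data[0],data[1]; lo=1,mid=2 → 5 13 9 4 11 7
data[mid]=9<13: swap data[1],data[2]; lo=2,mid=3 → 5 9 13 4 11 7
data[mid]=4<13: swap data[2],data[3]; lo=3,mid=4 → 5 9 4 13 11 7
data[mid]=11<13: swap data[3],data[4]; lo=4,mid=5 → 5 9 4 11 13 7
data[mid]=7<13: swap data[4],data[5]; lo=5,mid=6 → 5 9 4 11 7 13
end: lo=5, hi=5; data = 5 9 4 11 7 13

(5, 5)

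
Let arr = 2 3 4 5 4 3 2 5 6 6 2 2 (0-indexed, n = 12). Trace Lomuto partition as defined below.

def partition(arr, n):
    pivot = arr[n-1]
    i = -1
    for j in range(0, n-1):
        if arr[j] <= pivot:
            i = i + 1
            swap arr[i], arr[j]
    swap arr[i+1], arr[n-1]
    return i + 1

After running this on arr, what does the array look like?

2 2 2 2 4 3 3 5 6 6 4 5

pivot = arr[11] = 2; i = -1
j=0: arr[0]=2 ≤ 2 → i=0, swap arr[0],arr[0] (no change) → 2 3 4 5 4 3 2 5 6 6 2 2
j=1: arr[1]=3 > 2 → no swap
j=2: arr[2]=4 > 2 → no swap
j=3: arr[3]=5 > 2 → no swap
j=4: arr[4]=4 > 2 → no swap
j=5: arr[5]=3 > 2 → no swap
j=6: arr[6]=2 ≤ 2 → i=1, swap arr[1],arr[6] → 2 2 4 5 4 3 3 5 6 6 2 2
j=7: arr[7]=5 > 2 → no swap
j=8: arr[8]=6 > 2 → no swap
j=9: arr[9]=6 > 2 → no swap
j=10: arr[10]=2 ≤ 2 → i=2, swap arr[2],arr[10] → 2 2 2 5 4 3 3 5 6 6 4 2
final swap arr[3],arr[11] → 2 2 2 2 4 3 3 5 6 6 4 5; return 3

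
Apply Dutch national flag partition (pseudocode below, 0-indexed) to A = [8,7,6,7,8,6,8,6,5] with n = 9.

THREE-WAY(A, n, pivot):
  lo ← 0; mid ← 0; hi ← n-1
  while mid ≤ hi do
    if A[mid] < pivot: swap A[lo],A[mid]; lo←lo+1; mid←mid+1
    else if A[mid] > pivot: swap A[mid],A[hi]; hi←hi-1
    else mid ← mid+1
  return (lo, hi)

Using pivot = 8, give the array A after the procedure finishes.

pivot = 8; lo=0, mid=0, hi=8
A[mid]=8=8: mid=1
A[mid]=7<8: swap A[0],A[1]; lo=1,mid=2 → [7,8,6,7,8,6,8,6,5]
A[mid]=6<8: swap A[1],A[2]; lo=2,mid=3 → [7,6,8,7,8,6,8,6,5]
A[mid]=7<8: swap A[2],A[3]; lo=3,mid=4 → [7,6,7,8,8,6,8,6,5]
A[mid]=8=8: mid=5
A[mid]=6<8: swap A[3],A[5]; lo=4,mid=6 → [7,6,7,6,8,8,8,6,5]
A[mid]=8=8: mid=7
A[mid]=6<8: swap A[4],A[7]; lo=5,mid=8 → [7,6,7,6,6,8,8,8,5]
A[mid]=5<8: swap A[5],A[8]; lo=6,mid=9 → [7,6,7,6,6,5,8,8,8]
end: lo=6, hi=8; A = [7,6,7,6,6,5,8,8,8]

[7,6,7,6,6,5,8,8,8]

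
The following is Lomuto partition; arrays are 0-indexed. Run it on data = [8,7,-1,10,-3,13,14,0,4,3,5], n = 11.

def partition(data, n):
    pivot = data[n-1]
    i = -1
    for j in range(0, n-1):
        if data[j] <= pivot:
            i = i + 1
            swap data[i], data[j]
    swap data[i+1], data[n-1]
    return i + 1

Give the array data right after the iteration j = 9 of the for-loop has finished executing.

pivot=5, i=-1
j=0: 8>5, skip
j=1: 7>5, skip
j=2: -1≤5, i=0, swap(0,2) ⇒ [-1,7,8,10,-3,13,14,0,4,3,5]
j=3: 10>5, skip
j=4: -3≤5, i=1, swap(1,4) ⇒ [-1,-3,8,10,7,13,14,0,4,3,5]
j=5: 13>5, skip
j=6: 14>5, skip
j=7: 0≤5, i=2, swap(2,7) ⇒ [-1,-3,0,10,7,13,14,8,4,3,5]
j=8: 4≤5, i=3, swap(3,8) ⇒ [-1,-3,0,4,7,13,14,8,10,3,5]
j=9: 3≤5, i=4, swap(4,9) ⇒ [-1,-3,0,4,3,13,14,8,10,7,5]
(after j=9) data = [-1,-3,0,4,3,13,14,8,10,7,5]

[-1,-3,0,4,3,13,14,8,10,7,5]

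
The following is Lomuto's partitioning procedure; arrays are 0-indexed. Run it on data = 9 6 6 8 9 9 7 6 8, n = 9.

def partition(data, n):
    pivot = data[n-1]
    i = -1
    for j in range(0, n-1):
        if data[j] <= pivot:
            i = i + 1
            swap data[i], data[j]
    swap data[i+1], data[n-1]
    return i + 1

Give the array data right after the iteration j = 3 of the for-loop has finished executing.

6 6 8 9 9 9 7 6 8

pivot = data[8] = 8; i = -1
j=0: data[0]=9 > 8 → no swap
j=1: data[1]=6 ≤ 8 → i=0, swap data[0],data[1] → 6 9 6 8 9 9 7 6 8
j=2: data[2]=6 ≤ 8 → i=1, swap data[1],data[2] → 6 6 9 8 9 9 7 6 8
j=3: data[3]=8 ≤ 8 → i=2, swap data[2],data[3] → 6 6 8 9 9 9 7 6 8
(after j=3) data = 6 6 8 9 9 9 7 6 8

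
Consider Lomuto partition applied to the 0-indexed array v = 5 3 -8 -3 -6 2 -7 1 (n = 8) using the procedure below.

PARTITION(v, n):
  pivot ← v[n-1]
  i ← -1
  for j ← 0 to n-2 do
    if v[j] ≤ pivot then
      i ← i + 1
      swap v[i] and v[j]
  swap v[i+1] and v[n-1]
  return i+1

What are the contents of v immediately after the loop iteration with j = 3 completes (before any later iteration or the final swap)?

pivot=1, i=-1
j=0: 5>1, skip
j=1: 3>1, skip
j=2: -8≤1, i=0, swap(0,2) ⇒ -8 3 5 -3 -6 2 -7 1
j=3: -3≤1, i=1, swap(1,3) ⇒ -8 -3 5 3 -6 2 -7 1
(after j=3) v = -8 -3 5 3 -6 2 -7 1

-8 -3 5 3 -6 2 -7 1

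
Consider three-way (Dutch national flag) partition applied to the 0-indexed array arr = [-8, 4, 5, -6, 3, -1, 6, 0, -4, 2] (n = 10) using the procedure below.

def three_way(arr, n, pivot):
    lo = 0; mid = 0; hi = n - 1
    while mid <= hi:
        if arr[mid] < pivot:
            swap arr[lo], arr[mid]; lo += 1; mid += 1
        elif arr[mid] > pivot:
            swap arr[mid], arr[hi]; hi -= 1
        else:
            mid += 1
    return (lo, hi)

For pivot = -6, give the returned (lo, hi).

(1, 1)

lo=0 mid=0 hi=9
-8<-6: swap(0,0), lo=1 mid=1 ⇒ [-8, 4, 5, -6, 3, -1, 6, 0, -4, 2]
4>-6: swap(1,9), hi=8 ⇒ [-8, 2, 5, -6, 3, -1, 6, 0, -4, 4]
2>-6: swap(1,8), hi=7 ⇒ [-8, -4, 5, -6, 3, -1, 6, 0, 2, 4]
-4>-6: swap(1,7), hi=6 ⇒ [-8, 0, 5, -6, 3, -1, 6, -4, 2, 4]
0>-6: swap(1,6), hi=5 ⇒ [-8, 6, 5, -6, 3, -1, 0, -4, 2, 4]
6>-6: swap(1,5), hi=4 ⇒ [-8, -1, 5, -6, 3, 6, 0, -4, 2, 4]
-1>-6: swap(1,4), hi=3 ⇒ [-8, 3, 5, -6, -1, 6, 0, -4, 2, 4]
3>-6: swap(1,3), hi=2 ⇒ [-8, -6, 5, 3, -1, 6, 0, -4, 2, 4]
-6=-6: mid=2
5>-6: swap(2,2), hi=1 ⇒ [-8, -6, 5, 3, -1, 6, 0, -4, 2, 4]
done. lo=1 hi=1; arr=[-8, -6, 5, 3, -1, 6, 0, -4, 2, 4]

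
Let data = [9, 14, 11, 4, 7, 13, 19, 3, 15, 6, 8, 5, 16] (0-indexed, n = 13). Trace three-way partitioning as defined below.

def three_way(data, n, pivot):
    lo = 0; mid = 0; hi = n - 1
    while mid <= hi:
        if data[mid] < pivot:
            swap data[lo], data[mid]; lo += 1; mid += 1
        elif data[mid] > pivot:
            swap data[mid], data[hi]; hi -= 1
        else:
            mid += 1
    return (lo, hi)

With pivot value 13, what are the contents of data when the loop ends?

[9, 5, 11, 4, 7, 8, 3, 6, 13, 15, 19, 16, 14]

pivot = 13; lo=0, mid=0, hi=12
data[mid]=9<13: swap data[0],data[0]; lo=1,mid=1 → [9, 14, 11, 4, 7, 13, 19, 3, 15, 6, 8, 5, 16]
data[mid]=14>13: swap data[1],data[12]; hi=11 → [9, 16, 11, 4, 7, 13, 19, 3, 15, 6, 8, 5, 14]
data[mid]=16>13: swap data[1],data[11]; hi=10 → [9, 5, 11, 4, 7, 13, 19, 3, 15, 6, 8, 16, 14]
data[mid]=5<13: swap data[1],data[1]; lo=2,mid=2 → [9, 5, 11, 4, 7, 13, 19, 3, 15, 6, 8, 16, 14]
data[mid]=11<13: swap data[2],data[2]; lo=3,mid=3 → [9, 5, 11, 4, 7, 13, 19, 3, 15, 6, 8, 16, 14]
data[mid]=4<13: swap data[3],data[3]; lo=4,mid=4 → [9, 5, 11, 4, 7, 13, 19, 3, 15, 6, 8, 16, 14]
data[mid]=7<13: swap data[4],data[4]; lo=5,mid=5 → [9, 5, 11, 4, 7, 13, 19, 3, 15, 6, 8, 16, 14]
data[mid]=13=13: mid=6
data[mid]=19>13: swap data[6],data[10]; hi=9 → [9, 5, 11, 4, 7, 13, 8, 3, 15, 6, 19, 16, 14]
data[mid]=8<13: swap data[5],data[6]; lo=6,mid=7 → [9, 5, 11, 4, 7, 8, 13, 3, 15, 6, 19, 16, 14]
data[mid]=3<13: swap data[6],data[7]; lo=7,mid=8 → [9, 5, 11, 4, 7, 8, 3, 13, 15, 6, 19, 16, 14]
data[mid]=15>13: swap data[8],data[9]; hi=8 → [9, 5, 11, 4, 7, 8, 3, 13, 6, 15, 19, 16, 14]
data[mid]=6<13: swap data[7],data[8]; lo=8,mid=9 → [9, 5, 11, 4, 7, 8, 3, 6, 13, 15, 19, 16, 14]
end: lo=8, hi=8; data = [9, 5, 11, 4, 7, 8, 3, 6, 13, 15, 19, 16, 14]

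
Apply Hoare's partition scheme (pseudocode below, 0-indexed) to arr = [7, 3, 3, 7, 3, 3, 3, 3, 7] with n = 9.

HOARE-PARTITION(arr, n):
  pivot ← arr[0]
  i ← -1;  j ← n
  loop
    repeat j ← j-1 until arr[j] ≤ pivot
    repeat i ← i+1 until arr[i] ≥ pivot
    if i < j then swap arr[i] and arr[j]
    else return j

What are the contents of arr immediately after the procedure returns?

[7, 3, 3, 3, 3, 3, 3, 7, 7]

pivot=7
j stops at 8 (7), i stops at 0 (7); swap ⇒ [7, 3, 3, 7, 3, 3, 3, 3, 7]
j stops at 7 (3), i stops at 3 (7); swap ⇒ [7, 3, 3, 3, 3, 3, 3, 7, 7]
j stops at 6, i stops at 7; i≥j ⇒ return 6. arr=[7, 3, 3, 3, 3, 3, 3, 7, 7]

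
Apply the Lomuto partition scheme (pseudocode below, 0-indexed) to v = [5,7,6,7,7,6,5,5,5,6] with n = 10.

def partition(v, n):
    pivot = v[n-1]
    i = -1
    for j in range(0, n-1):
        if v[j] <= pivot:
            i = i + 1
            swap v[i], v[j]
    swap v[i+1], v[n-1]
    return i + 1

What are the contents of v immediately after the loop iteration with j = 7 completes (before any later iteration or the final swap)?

[5,6,6,5,5,7,7,7,5,6]

pivot=6, i=-1
j=0: 5≤6, i=0, swap(0,0) ⇒ [5,7,6,7,7,6,5,5,5,6]
j=1: 7>6, skip
j=2: 6≤6, i=1, swap(1,2) ⇒ [5,6,7,7,7,6,5,5,5,6]
j=3: 7>6, skip
j=4: 7>6, skip
j=5: 6≤6, i=2, swap(2,5) ⇒ [5,6,6,7,7,7,5,5,5,6]
j=6: 5≤6, i=3, swap(3,6) ⇒ [5,6,6,5,7,7,7,5,5,6]
j=7: 5≤6, i=4, swap(4,7) ⇒ [5,6,6,5,5,7,7,7,5,6]
(after j=7) v = [5,6,6,5,5,7,7,7,5,6]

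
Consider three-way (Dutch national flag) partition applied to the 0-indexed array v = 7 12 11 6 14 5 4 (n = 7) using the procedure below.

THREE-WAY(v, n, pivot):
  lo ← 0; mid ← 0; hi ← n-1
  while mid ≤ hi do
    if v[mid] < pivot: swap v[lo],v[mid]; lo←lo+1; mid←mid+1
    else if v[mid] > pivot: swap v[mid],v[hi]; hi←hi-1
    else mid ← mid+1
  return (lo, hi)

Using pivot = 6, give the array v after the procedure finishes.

lo=0 mid=0 hi=6
7>6: swap(0,6), hi=5 ⇒ 4 12 11 6 14 5 7
4<6: swap(0,0), lo=1 mid=1 ⇒ 4 12 11 6 14 5 7
12>6: swap(1,5), hi=4 ⇒ 4 5 11 6 14 12 7
5<6: swap(1,1), lo=2 mid=2 ⇒ 4 5 11 6 14 12 7
11>6: swap(2,4), hi=3 ⇒ 4 5 14 6 11 12 7
14>6: swap(2,3), hi=2 ⇒ 4 5 6 14 11 12 7
6=6: mid=3
done. lo=2 hi=2; v=4 5 6 14 11 12 7

4 5 6 14 11 12 7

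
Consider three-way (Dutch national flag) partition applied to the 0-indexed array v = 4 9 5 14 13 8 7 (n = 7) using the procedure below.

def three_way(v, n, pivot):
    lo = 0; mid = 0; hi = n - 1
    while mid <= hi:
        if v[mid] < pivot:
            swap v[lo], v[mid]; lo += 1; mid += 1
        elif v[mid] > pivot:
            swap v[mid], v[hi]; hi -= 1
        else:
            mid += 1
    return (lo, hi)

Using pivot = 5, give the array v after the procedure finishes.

lo=0 mid=0 hi=6
4<5: swap(0,0), lo=1 mid=1 ⇒ 4 9 5 14 13 8 7
9>5: swap(1,6), hi=5 ⇒ 4 7 5 14 13 8 9
7>5: swap(1,5), hi=4 ⇒ 4 8 5 14 13 7 9
8>5: swap(1,4), hi=3 ⇒ 4 13 5 14 8 7 9
13>5: swap(1,3), hi=2 ⇒ 4 14 5 13 8 7 9
14>5: swap(1,2), hi=1 ⇒ 4 5 14 13 8 7 9
5=5: mid=2
done. lo=1 hi=1; v=4 5 14 13 8 7 9

4 5 14 13 8 7 9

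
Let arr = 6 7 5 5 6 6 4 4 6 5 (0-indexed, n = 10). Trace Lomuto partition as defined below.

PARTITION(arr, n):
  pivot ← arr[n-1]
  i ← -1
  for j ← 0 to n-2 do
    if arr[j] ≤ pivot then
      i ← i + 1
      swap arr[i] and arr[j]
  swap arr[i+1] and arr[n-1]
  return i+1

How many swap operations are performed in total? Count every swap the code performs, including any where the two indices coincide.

5

pivot = arr[9] = 5; i = -1
j=0: arr[0]=6 > 5 → no swap
j=1: arr[1]=7 > 5 → no swap
j=2: arr[2]=5 ≤ 5 → i=0, swap arr[0],arr[2] → 5 7 6 5 6 6 4 4 6 5
j=3: arr[3]=5 ≤ 5 → i=1, swap arr[1],arr[3] → 5 5 6 7 6 6 4 4 6 5
j=4: arr[4]=6 > 5 → no swap
j=5: arr[5]=6 > 5 → no swap
j=6: arr[6]=4 ≤ 5 → i=2, swap arr[2],arr[6] → 5 5 4 7 6 6 6 4 6 5
j=7: arr[7]=4 ≤ 5 → i=3, swap arr[3],arr[7] → 5 5 4 4 6 6 6 7 6 5
j=8: arr[8]=6 > 5 → no swap
final swap arr[4],arr[9] → 5 5 4 4 5 6 6 7 6 6; return 4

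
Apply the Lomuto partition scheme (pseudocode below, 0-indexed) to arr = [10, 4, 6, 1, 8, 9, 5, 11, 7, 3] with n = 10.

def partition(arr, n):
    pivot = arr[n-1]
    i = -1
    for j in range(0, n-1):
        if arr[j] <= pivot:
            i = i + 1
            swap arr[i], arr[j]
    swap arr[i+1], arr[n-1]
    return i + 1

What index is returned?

1

pivot=3, i=-1
j=0: 10>3, skip
j=1: 4>3, skip
j=2: 6>3, skip
j=3: 1≤3, i=0, swap(0,3) ⇒ [1, 4, 6, 10, 8, 9, 5, 11, 7, 3]
j=4: 8>3, skip
j=5: 9>3, skip
j=6: 5>3, skip
j=7: 11>3, skip
j=8: 7>3, skip
swap(1,9) ⇒ [1, 3, 6, 10, 8, 9, 5, 11, 7, 4]; return 1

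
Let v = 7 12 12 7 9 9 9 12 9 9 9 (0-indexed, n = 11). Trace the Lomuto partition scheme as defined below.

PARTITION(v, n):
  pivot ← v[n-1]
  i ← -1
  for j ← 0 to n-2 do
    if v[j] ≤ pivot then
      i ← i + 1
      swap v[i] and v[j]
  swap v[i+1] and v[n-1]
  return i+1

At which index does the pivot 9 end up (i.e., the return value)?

pivot = v[10] = 9; i = -1
j=0: v[0]=7 ≤ 9 → i=0, swap v[0],v[0] (no change) → 7 12 12 7 9 9 9 12 9 9 9
j=1: v[1]=12 > 9 → no swap
j=2: v[2]=12 > 9 → no swap
j=3: v[3]=7 ≤ 9 → i=1, swap v[1],v[3] → 7 7 12 12 9 9 9 12 9 9 9
j=4: v[4]=9 ≤ 9 → i=2, swap v[2],v[4] → 7 7 9 12 12 9 9 12 9 9 9
j=5: v[5]=9 ≤ 9 → i=3, swap v[3],v[5] → 7 7 9 9 12 12 9 12 9 9 9
j=6: v[6]=9 ≤ 9 → i=4, swap v[4],v[6] → 7 7 9 9 9 12 12 12 9 9 9
j=7: v[7]=12 > 9 → no swap
j=8: v[8]=9 ≤ 9 → i=5, swap v[5],v[8] → 7 7 9 9 9 9 12 12 12 9 9
j=9: v[9]=9 ≤ 9 → i=6, swap v[6],v[9] → 7 7 9 9 9 9 9 12 12 12 9
final swap v[7],v[10] → 7 7 9 9 9 9 9 9 12 12 12; return 7

7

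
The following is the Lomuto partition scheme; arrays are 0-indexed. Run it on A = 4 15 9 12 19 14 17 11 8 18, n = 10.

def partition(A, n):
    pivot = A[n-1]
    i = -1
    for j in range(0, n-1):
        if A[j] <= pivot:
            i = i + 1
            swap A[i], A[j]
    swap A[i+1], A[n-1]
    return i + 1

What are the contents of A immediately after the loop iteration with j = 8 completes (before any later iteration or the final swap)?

pivot=18, i=-1
j=0: 4≤18, i=0, swap(0,0) ⇒ 4 15 9 12 19 14 17 11 8 18
j=1: 15≤18, i=1, swap(1,1) ⇒ 4 15 9 12 19 14 17 11 8 18
j=2: 9≤18, i=2, swap(2,2) ⇒ 4 15 9 12 19 14 17 11 8 18
j=3: 12≤18, i=3, swap(3,3) ⇒ 4 15 9 12 19 14 17 11 8 18
j=4: 19>18, skip
j=5: 14≤18, i=4, swap(4,5) ⇒ 4 15 9 12 14 19 17 11 8 18
j=6: 17≤18, i=5, swap(5,6) ⇒ 4 15 9 12 14 17 19 11 8 18
j=7: 11≤18, i=6, swap(6,7) ⇒ 4 15 9 12 14 17 11 19 8 18
j=8: 8≤18, i=7, swap(7,8) ⇒ 4 15 9 12 14 17 11 8 19 18
(after j=8) A = 4 15 9 12 14 17 11 8 19 18

4 15 9 12 14 17 11 8 19 18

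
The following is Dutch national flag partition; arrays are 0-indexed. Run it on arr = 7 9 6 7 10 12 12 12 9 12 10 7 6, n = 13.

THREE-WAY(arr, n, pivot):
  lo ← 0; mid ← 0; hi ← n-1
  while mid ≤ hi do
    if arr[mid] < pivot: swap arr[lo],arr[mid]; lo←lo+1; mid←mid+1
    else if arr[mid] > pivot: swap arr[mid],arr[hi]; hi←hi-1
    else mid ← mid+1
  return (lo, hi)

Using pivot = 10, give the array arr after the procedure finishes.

pivot = 10; lo=0, mid=0, hi=12
arr[mid]=7<10: swap arr[0],arr[0]; lo=1,mid=1 → 7 9 6 7 10 12 12 12 9 12 10 7 6
arr[mid]=9<10: swap arr[1],arr[1]; lo=2,mid=2 → 7 9 6 7 10 12 12 12 9 12 10 7 6
arr[mid]=6<10: swap arr[2],arr[2]; lo=3,mid=3 → 7 9 6 7 10 12 12 12 9 12 10 7 6
arr[mid]=7<10: swap arr[3],arr[3]; lo=4,mid=4 → 7 9 6 7 10 12 12 12 9 12 10 7 6
arr[mid]=10=10: mid=5
arr[mid]=12>10: swap arr[5],arr[12]; hi=11 → 7 9 6 7 10 6 12 12 9 12 10 7 12
arr[mid]=6<10: swap arr[4],arr[5]; lo=5,mid=6 → 7 9 6 7 6 10 12 12 9 12 10 7 12
arr[mid]=12>10: swap arr[6],arr[11]; hi=10 → 7 9 6 7 6 10 7 12 9 12 10 12 12
arr[mid]=7<10: swap arr[5],arr[6]; lo=6,mid=7 → 7 9 6 7 6 7 10 12 9 12 10 12 12
arr[mid]=12>10: swap arr[7],arr[10]; hi=9 → 7 9 6 7 6 7 10 10 9 12 12 12 12
arr[mid]=10=10: mid=8
arr[mid]=9<10: swap arr[6],arr[8]; lo=7,mid=9 → 7 9 6 7 6 7 9 10 10 12 12 12 12
arr[mid]=12>10: swap arr[9],arr[9]; hi=8 → 7 9 6 7 6 7 9 10 10 12 12 12 12
end: lo=7, hi=8; arr = 7 9 6 7 6 7 9 10 10 12 12 12 12

7 9 6 7 6 7 9 10 10 12 12 12 12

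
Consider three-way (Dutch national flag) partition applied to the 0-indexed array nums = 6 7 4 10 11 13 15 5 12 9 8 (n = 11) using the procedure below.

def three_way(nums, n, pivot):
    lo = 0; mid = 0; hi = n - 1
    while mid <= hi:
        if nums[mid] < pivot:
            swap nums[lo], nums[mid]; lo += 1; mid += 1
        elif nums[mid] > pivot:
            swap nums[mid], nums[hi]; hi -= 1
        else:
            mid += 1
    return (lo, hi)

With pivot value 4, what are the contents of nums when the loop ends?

4 7 10 11 13 15 5 12 9 8 6

pivot = 4; lo=0, mid=0, hi=10
nums[mid]=6>4: swap nums[0],nums[10]; hi=9 → 8 7 4 10 11 13 15 5 12 9 6
nums[mid]=8>4: swap nums[0],nums[9]; hi=8 → 9 7 4 10 11 13 15 5 12 8 6
nums[mid]=9>4: swap nums[0],nums[8]; hi=7 → 12 7 4 10 11 13 15 5 9 8 6
nums[mid]=12>4: swap nums[0],nums[7]; hi=6 → 5 7 4 10 11 13 15 12 9 8 6
nums[mid]=5>4: swap nums[0],nums[6]; hi=5 → 15 7 4 10 11 13 5 12 9 8 6
nums[mid]=15>4: swap nums[0],nums[5]; hi=4 → 13 7 4 10 11 15 5 12 9 8 6
nums[mid]=13>4: swap nums[0],nums[4]; hi=3 → 11 7 4 10 13 15 5 12 9 8 6
nums[mid]=11>4: swap nums[0],nums[3]; hi=2 → 10 7 4 11 13 15 5 12 9 8 6
nums[mid]=10>4: swap nums[0],nums[2]; hi=1 → 4 7 10 11 13 15 5 12 9 8 6
nums[mid]=4=4: mid=1
nums[mid]=7>4: swap nums[1],nums[1]; hi=0 → 4 7 10 11 13 15 5 12 9 8 6
end: lo=0, hi=0; nums = 4 7 10 11 13 15 5 12 9 8 6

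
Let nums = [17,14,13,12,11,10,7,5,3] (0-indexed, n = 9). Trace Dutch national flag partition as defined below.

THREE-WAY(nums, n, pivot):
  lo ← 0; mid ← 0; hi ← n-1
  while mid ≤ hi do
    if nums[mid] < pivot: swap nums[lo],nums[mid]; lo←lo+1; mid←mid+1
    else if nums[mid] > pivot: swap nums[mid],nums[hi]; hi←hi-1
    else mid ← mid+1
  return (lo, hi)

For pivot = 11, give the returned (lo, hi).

pivot = 11; lo=0, mid=0, hi=8
nums[mid]=17>11: swap nums[0],nums[8]; hi=7 → [3,14,13,12,11,10,7,5,17]
nums[mid]=3<11: swap nums[0],nums[0]; lo=1,mid=1 → [3,14,13,12,11,10,7,5,17]
nums[mid]=14>11: swap nums[1],nums[7]; hi=6 → [3,5,13,12,11,10,7,14,17]
nums[mid]=5<11: swap nums[1],nums[1]; lo=2,mid=2 → [3,5,13,12,11,10,7,14,17]
nums[mid]=13>11: swap nums[2],nums[6]; hi=5 → [3,5,7,12,11,10,13,14,17]
nums[mid]=7<11: swap nums[2],nums[2]; lo=3,mid=3 → [3,5,7,12,11,10,13,14,17]
nums[mid]=12>11: swap nums[3],nums[5]; hi=4 → [3,5,7,10,11,12,13,14,17]
nums[mid]=10<11: swap nums[3],nums[3]; lo=4,mid=4 → [3,5,7,10,11,12,13,14,17]
nums[mid]=11=11: mid=5
end: lo=4, hi=4; nums = [3,5,7,10,11,12,13,14,17]

(4, 4)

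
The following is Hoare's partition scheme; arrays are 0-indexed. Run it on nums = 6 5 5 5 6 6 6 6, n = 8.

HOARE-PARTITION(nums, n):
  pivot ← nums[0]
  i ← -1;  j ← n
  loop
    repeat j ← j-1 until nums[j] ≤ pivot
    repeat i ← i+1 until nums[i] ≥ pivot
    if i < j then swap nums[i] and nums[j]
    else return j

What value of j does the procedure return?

5

pivot=6
j stops at 7 (6), i stops at 0 (6); swap ⇒ 6 5 5 5 6 6 6 6
j stops at 6 (6), i stops at 4 (6); swap ⇒ 6 5 5 5 6 6 6 6
j stops at 5, i stops at 5; i≥j ⇒ return 5. nums=6 5 5 5 6 6 6 6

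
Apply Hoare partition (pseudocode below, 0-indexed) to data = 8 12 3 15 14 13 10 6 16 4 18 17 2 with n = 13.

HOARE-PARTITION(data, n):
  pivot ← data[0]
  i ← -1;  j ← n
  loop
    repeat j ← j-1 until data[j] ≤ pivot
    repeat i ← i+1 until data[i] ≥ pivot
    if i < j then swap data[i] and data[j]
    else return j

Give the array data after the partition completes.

pivot=8
j stops at 12 (2), i stops at 0 (8); swap ⇒ 2 12 3 15 14 13 10 6 16 4 18 17 8
j stops at 9 (4), i stops at 1 (12); swap ⇒ 2 4 3 15 14 13 10 6 16 12 18 17 8
j stops at 7 (6), i stops at 3 (15); swap ⇒ 2 4 3 6 14 13 10 15 16 12 18 17 8
j stops at 3, i stops at 4; i≥j ⇒ return 3. data=2 4 3 6 14 13 10 15 16 12 18 17 8

2 4 3 6 14 13 10 15 16 12 18 17 8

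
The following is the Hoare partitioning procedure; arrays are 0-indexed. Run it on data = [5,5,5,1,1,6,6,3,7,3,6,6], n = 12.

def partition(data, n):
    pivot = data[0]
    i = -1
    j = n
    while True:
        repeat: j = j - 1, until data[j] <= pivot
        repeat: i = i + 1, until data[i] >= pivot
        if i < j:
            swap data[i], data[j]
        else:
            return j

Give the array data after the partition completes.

[3,3,1,1,5,6,6,5,7,5,6,6]

pivot = data[0] = 5; i = -1, j = 12
j→9 (data[9]=3≤5), i→0 (data[0]=5≥5); i<j, swap → [3,5,5,1,1,6,6,3,7,5,6,6]
j→7 (data[7]=3≤5), i→1 (data[1]=5≥5); i<j, swap → [3,3,5,1,1,6,6,5,7,5,6,6]
j→4 (data[4]=1≤5), i→2 (data[2]=5≥5); i<j, swap → [3,3,1,1,5,6,6,5,7,5,6,6]
j→3, i→4; i≥j, return j=3. data = [3,3,1,1,5,6,6,5,7,5,6,6]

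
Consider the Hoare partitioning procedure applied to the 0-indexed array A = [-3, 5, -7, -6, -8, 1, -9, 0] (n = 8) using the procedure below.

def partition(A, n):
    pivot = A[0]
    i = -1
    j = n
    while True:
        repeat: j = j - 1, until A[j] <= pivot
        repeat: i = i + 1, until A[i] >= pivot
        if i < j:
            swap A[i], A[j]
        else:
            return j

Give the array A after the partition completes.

[-9, -8, -7, -6, 5, 1, -3, 0]

pivot=-3
j stops at 6 (-9), i stops at 0 (-3); swap ⇒ [-9, 5, -7, -6, -8, 1, -3, 0]
j stops at 4 (-8), i stops at 1 (5); swap ⇒ [-9, -8, -7, -6, 5, 1, -3, 0]
j stops at 3, i stops at 4; i≥j ⇒ return 3. A=[-9, -8, -7, -6, 5, 1, -3, 0]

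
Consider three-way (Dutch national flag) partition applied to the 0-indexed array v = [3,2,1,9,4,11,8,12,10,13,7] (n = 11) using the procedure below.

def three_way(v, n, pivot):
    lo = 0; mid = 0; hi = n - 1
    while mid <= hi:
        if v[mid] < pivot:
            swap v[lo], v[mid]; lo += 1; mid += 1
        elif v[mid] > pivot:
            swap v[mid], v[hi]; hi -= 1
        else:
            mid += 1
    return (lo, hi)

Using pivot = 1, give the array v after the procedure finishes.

[1,2,9,4,11,8,12,10,13,7,3]

lo=0 mid=0 hi=10
3>1: swap(0,10), hi=9 ⇒ [7,2,1,9,4,11,8,12,10,13,3]
7>1: swap(0,9), hi=8 ⇒ [13,2,1,9,4,11,8,12,10,7,3]
13>1: swap(0,8), hi=7 ⇒ [10,2,1,9,4,11,8,12,13,7,3]
10>1: swap(0,7), hi=6 ⇒ [12,2,1,9,4,11,8,10,13,7,3]
12>1: swap(0,6), hi=5 ⇒ [8,2,1,9,4,11,12,10,13,7,3]
8>1: swap(0,5), hi=4 ⇒ [11,2,1,9,4,8,12,10,13,7,3]
11>1: swap(0,4), hi=3 ⇒ [4,2,1,9,11,8,12,10,13,7,3]
4>1: swap(0,3), hi=2 ⇒ [9,2,1,4,11,8,12,10,13,7,3]
9>1: swap(0,2), hi=1 ⇒ [1,2,9,4,11,8,12,10,13,7,3]
1=1: mid=1
2>1: swap(1,1), hi=0 ⇒ [1,2,9,4,11,8,12,10,13,7,3]
done. lo=0 hi=0; v=[1,2,9,4,11,8,12,10,13,7,3]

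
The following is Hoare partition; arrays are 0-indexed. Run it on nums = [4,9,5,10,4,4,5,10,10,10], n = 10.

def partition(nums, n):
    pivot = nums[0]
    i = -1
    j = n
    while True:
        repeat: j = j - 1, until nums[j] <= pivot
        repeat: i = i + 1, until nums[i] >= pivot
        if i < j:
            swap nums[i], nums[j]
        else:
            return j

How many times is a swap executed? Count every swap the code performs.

2

pivot = nums[0] = 4; i = -1, j = 10
j→5 (nums[5]=4≤4), i→0 (nums[0]=4≥4); i<j, swap → [4,9,5,10,4,4,5,10,10,10]
j→4 (nums[4]=4≤4), i→1 (nums[1]=9≥4); i<j, swap → [4,4,5,10,9,4,5,10,10,10]
j→1, i→2; i≥j, return j=1. nums = [4,4,5,10,9,4,5,10,10,10]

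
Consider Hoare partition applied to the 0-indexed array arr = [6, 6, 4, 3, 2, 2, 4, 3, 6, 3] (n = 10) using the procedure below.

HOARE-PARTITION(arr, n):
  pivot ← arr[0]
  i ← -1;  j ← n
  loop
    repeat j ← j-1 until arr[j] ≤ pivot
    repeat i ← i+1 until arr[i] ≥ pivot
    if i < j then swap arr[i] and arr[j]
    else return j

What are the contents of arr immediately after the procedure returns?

[3, 6, 4, 3, 2, 2, 4, 3, 6, 6]

pivot = arr[0] = 6; i = -1, j = 10
j→9 (arr[9]=3≤6), i→0 (arr[0]=6≥6); i<j, swap → [3, 6, 4, 3, 2, 2, 4, 3, 6, 6]
j→8 (arr[8]=6≤6), i→1 (arr[1]=6≥6); i<j, swap → [3, 6, 4, 3, 2, 2, 4, 3, 6, 6]
j→7, i→8; i≥j, return j=7. arr = [3, 6, 4, 3, 2, 2, 4, 3, 6, 6]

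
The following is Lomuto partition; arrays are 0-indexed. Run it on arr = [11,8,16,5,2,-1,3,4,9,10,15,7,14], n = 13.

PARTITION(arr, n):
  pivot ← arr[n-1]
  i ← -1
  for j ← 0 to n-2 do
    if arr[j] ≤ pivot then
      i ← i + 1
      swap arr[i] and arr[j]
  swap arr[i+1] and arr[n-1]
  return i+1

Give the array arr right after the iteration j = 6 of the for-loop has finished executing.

[11,8,5,2,-1,3,16,4,9,10,15,7,14]

pivot = arr[12] = 14; i = -1
j=0: arr[0]=11 ≤ 14 → i=0, swap arr[0],arr[0] (no change) → [11,8,16,5,2,-1,3,4,9,10,15,7,14]
j=1: arr[1]=8 ≤ 14 → i=1, swap arr[1],arr[1] (no change) → [11,8,16,5,2,-1,3,4,9,10,15,7,14]
j=2: arr[2]=16 > 14 → no swap
j=3: arr[3]=5 ≤ 14 → i=2, swap arr[2],arr[3] → [11,8,5,16,2,-1,3,4,9,10,15,7,14]
j=4: arr[4]=2 ≤ 14 → i=3, swap arr[3],arr[4] → [11,8,5,2,16,-1,3,4,9,10,15,7,14]
j=5: arr[5]=-1 ≤ 14 → i=4, swap arr[4],arr[5] → [11,8,5,2,-1,16,3,4,9,10,15,7,14]
j=6: arr[6]=3 ≤ 14 → i=5, swap arr[5],arr[6] → [11,8,5,2,-1,3,16,4,9,10,15,7,14]
(after j=6) arr = [11,8,5,2,-1,3,16,4,9,10,15,7,14]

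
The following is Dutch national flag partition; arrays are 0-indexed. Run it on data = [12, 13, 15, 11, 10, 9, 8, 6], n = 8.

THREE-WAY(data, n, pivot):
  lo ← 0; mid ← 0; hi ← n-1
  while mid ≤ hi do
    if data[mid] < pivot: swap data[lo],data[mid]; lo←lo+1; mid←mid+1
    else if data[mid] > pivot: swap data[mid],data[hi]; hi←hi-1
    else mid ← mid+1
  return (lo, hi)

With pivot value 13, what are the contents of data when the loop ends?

[12, 6, 11, 10, 9, 8, 13, 15]

pivot = 13; lo=0, mid=0, hi=7
data[mid]=12<13: swap data[0],data[0]; lo=1,mid=1 → [12, 13, 15, 11, 10, 9, 8, 6]
data[mid]=13=13: mid=2
data[mid]=15>13: swap data[2],data[7]; hi=6 → [12, 13, 6, 11, 10, 9, 8, 15]
data[mid]=6<13: swap data[1],data[2]; lo=2,mid=3 → [12, 6, 13, 11, 10, 9, 8, 15]
data[mid]=11<13: swap data[2],data[3]; lo=3,mid=4 → [12, 6, 11, 13, 10, 9, 8, 15]
data[mid]=10<13: swap data[3],data[4]; lo=4,mid=5 → [12, 6, 11, 10, 13, 9, 8, 15]
data[mid]=9<13: swap data[4],data[5]; lo=5,mid=6 → [12, 6, 11, 10, 9, 13, 8, 15]
data[mid]=8<13: swap data[5],data[6]; lo=6,mid=7 → [12, 6, 11, 10, 9, 8, 13, 15]
end: lo=6, hi=6; data = [12, 6, 11, 10, 9, 8, 13, 15]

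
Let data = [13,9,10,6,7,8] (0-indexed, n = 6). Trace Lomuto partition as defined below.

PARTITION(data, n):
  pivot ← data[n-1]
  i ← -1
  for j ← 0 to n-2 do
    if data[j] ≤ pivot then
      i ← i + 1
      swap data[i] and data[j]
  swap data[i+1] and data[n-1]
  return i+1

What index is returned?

2

pivot=8, i=-1
j=0: 13>8, skip
j=1: 9>8, skip
j=2: 10>8, skip
j=3: 6≤8, i=0, swap(0,3) ⇒ [6,9,10,13,7,8]
j=4: 7≤8, i=1, swap(1,4) ⇒ [6,7,10,13,9,8]
swap(2,5) ⇒ [6,7,8,13,9,10]; return 2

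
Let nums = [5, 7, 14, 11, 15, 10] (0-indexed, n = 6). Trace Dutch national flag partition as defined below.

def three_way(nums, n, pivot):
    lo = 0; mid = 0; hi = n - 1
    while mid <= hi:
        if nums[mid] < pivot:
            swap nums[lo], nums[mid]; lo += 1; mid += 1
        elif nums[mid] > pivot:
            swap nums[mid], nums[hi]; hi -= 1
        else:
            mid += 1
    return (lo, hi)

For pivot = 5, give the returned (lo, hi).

(0, 0)

lo=0 mid=0 hi=5
5=5: mid=1
7>5: swap(1,5), hi=4 ⇒ [5, 10, 14, 11, 15, 7]
10>5: swap(1,4), hi=3 ⇒ [5, 15, 14, 11, 10, 7]
15>5: swap(1,3), hi=2 ⇒ [5, 11, 14, 15, 10, 7]
11>5: swap(1,2), hi=1 ⇒ [5, 14, 11, 15, 10, 7]
14>5: swap(1,1), hi=0 ⇒ [5, 14, 11, 15, 10, 7]
done. lo=0 hi=0; nums=[5, 14, 11, 15, 10, 7]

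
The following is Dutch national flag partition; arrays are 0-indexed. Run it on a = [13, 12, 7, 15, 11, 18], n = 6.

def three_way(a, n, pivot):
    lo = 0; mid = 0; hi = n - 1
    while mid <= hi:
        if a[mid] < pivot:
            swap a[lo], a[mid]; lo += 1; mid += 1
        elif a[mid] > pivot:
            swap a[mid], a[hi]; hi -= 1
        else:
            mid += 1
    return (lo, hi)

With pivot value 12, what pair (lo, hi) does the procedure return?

(2, 2)

lo=0 mid=0 hi=5
13>12: swap(0,5), hi=4 ⇒ [18, 12, 7, 15, 11, 13]
18>12: swap(0,4), hi=3 ⇒ [11, 12, 7, 15, 18, 13]
11<12: swap(0,0), lo=1 mid=1 ⇒ [11, 12, 7, 15, 18, 13]
12=12: mid=2
7<12: swap(1,2), lo=2 mid=3 ⇒ [11, 7, 12, 15, 18, 13]
15>12: swap(3,3), hi=2 ⇒ [11, 7, 12, 15, 18, 13]
done. lo=2 hi=2; a=[11, 7, 12, 15, 18, 13]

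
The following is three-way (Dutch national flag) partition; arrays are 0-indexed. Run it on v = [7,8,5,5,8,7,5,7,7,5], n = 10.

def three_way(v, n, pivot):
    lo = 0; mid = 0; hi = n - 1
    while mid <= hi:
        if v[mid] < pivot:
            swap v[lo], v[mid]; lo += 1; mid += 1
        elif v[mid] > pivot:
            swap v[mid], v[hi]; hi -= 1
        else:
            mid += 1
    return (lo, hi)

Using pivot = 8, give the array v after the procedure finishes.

pivot = 8; lo=0, mid=0, hi=9
v[mid]=7<8: swap v[0],v[0]; lo=1,mid=1 → [7,8,5,5,8,7,5,7,7,5]
v[mid]=8=8: mid=2
v[mid]=5<8: swap v[1],v[2]; lo=2,mid=3 → [7,5,8,5,8,7,5,7,7,5]
v[mid]=5<8: swap v[2],v[3]; lo=3,mid=4 → [7,5,5,8,8,7,5,7,7,5]
v[mid]=8=8: mid=5
v[mid]=7<8: swap v[3],v[5]; lo=4,mid=6 → [7,5,5,7,8,8,5,7,7,5]
v[mid]=5<8: swap v[4],v[6]; lo=5,mid=7 → [7,5,5,7,5,8,8,7,7,5]
v[mid]=7<8: swap v[5],v[7]; lo=6,mid=8 → [7,5,5,7,5,7,8,8,7,5]
v[mid]=7<8: swap v[6],v[8]; lo=7,mid=9 → [7,5,5,7,5,7,7,8,8,5]
v[mid]=5<8: swap v[7],v[9]; lo=8,mid=10 → [7,5,5,7,5,7,7,5,8,8]
end: lo=8, hi=9; v = [7,5,5,7,5,7,7,5,8,8]

[7,5,5,7,5,7,7,5,8,8]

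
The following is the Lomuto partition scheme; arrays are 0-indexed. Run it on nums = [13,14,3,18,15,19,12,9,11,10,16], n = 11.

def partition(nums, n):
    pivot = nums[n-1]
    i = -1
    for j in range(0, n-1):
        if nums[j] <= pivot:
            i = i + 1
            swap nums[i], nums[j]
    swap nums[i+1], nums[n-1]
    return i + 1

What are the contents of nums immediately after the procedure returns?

pivot = nums[10] = 16; i = -1
j=0: nums[0]=13 ≤ 16 → i=0, swap nums[0],nums[0] (no change) → [13,14,3,18,15,19,12,9,11,10,16]
j=1: nums[1]=14 ≤ 16 → i=1, swap nums[1],nums[1] (no change) → [13,14,3,18,15,19,12,9,11,10,16]
j=2: nums[2]=3 ≤ 16 → i=2, swap nums[2],nums[2] (no change) → [13,14,3,18,15,19,12,9,11,10,16]
j=3: nums[3]=18 > 16 → no swap
j=4: nums[4]=15 ≤ 16 → i=3, swap nums[3],nums[4] → [13,14,3,15,18,19,12,9,11,10,16]
j=5: nums[5]=19 > 16 → no swap
j=6: nums[6]=12 ≤ 16 → i=4, swap nums[4],nums[6] → [13,14,3,15,12,19,18,9,11,10,16]
j=7: nums[7]=9 ≤ 16 → i=5, swap nums[5],nums[7] → [13,14,3,15,12,9,18,19,11,10,16]
j=8: nums[8]=11 ≤ 16 → i=6, swap nums[6],nums[8] → [13,14,3,15,12,9,11,19,18,10,16]
j=9: nums[9]=10 ≤ 16 → i=7, swap nums[7],nums[9] → [13,14,3,15,12,9,11,10,18,19,16]
final swap nums[8],nums[10] → [13,14,3,15,12,9,11,10,16,19,18]; return 8

[13,14,3,15,12,9,11,10,16,19,18]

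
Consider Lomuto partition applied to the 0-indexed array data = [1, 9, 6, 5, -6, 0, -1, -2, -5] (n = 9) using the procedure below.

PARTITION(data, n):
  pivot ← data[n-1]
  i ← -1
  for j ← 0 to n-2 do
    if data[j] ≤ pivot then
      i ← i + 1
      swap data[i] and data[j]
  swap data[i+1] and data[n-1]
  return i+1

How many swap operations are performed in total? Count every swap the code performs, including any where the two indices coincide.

2

pivot = data[8] = -5; i = -1
j=0: data[0]=1 > -5 → no swap
j=1: data[1]=9 > -5 → no swap
j=2: data[2]=6 > -5 → no swap
j=3: data[3]=5 > -5 → no swap
j=4: data[4]=-6 ≤ -5 → i=0, swap data[0],data[4] → [-6, 9, 6, 5, 1, 0, -1, -2, -5]
j=5: data[5]=0 > -5 → no swap
j=6: data[6]=-1 > -5 → no swap
j=7: data[7]=-2 > -5 → no swap
final swap data[1],data[8] → [-6, -5, 6, 5, 1, 0, -1, -2, 9]; return 1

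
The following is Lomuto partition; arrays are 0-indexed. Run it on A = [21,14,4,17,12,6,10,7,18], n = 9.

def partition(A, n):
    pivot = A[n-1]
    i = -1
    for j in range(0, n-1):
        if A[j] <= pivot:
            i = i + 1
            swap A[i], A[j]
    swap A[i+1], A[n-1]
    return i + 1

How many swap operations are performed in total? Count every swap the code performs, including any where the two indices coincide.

pivot=18, i=-1
j=0: 21>18, skip
j=1: 14≤18, i=0, swap(0,1) ⇒ [14,21,4,17,12,6,10,7,18]
j=2: 4≤18, i=1, swap(1,2) ⇒ [14,4,21,17,12,6,10,7,18]
j=3: 17≤18, i=2, swap(2,3) ⇒ [14,4,17,21,12,6,10,7,18]
j=4: 12≤18, i=3, swap(3,4) ⇒ [14,4,17,12,21,6,10,7,18]
j=5: 6≤18, i=4, swap(4,5) ⇒ [14,4,17,12,6,21,10,7,18]
j=6: 10≤18, i=5, swap(5,6) ⇒ [14,4,17,12,6,10,21,7,18]
j=7: 7≤18, i=6, swap(6,7) ⇒ [14,4,17,12,6,10,7,21,18]
swap(7,8) ⇒ [14,4,17,12,6,10,7,18,21]; return 7

8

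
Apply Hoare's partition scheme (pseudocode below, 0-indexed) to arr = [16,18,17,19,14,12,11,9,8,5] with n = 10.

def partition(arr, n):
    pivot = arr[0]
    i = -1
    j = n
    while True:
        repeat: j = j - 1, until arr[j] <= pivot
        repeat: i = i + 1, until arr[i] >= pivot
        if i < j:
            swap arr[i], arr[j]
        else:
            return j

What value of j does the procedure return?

5

pivot=16
j stops at 9 (5), i stops at 0 (16); swap ⇒ [5,18,17,19,14,12,11,9,8,16]
j stops at 8 (8), i stops at 1 (18); swap ⇒ [5,8,17,19,14,12,11,9,18,16]
j stops at 7 (9), i stops at 2 (17); swap ⇒ [5,8,9,19,14,12,11,17,18,16]
j stops at 6 (11), i stops at 3 (19); swap ⇒ [5,8,9,11,14,12,19,17,18,16]
j stops at 5, i stops at 6; i≥j ⇒ return 5. arr=[5,8,9,11,14,12,19,17,18,16]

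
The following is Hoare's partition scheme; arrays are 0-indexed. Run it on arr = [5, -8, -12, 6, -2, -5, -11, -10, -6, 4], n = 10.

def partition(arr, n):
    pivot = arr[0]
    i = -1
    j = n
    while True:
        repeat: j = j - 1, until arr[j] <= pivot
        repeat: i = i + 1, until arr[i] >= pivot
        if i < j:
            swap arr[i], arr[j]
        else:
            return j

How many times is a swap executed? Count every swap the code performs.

2

pivot=5
j stops at 9 (4), i stops at 0 (5); swap ⇒ [4, -8, -12, 6, -2, -5, -11, -10, -6, 5]
j stops at 8 (-6), i stops at 3 (6); swap ⇒ [4, -8, -12, -6, -2, -5, -11, -10, 6, 5]
j stops at 7, i stops at 8; i≥j ⇒ return 7. arr=[4, -8, -12, -6, -2, -5, -11, -10, 6, 5]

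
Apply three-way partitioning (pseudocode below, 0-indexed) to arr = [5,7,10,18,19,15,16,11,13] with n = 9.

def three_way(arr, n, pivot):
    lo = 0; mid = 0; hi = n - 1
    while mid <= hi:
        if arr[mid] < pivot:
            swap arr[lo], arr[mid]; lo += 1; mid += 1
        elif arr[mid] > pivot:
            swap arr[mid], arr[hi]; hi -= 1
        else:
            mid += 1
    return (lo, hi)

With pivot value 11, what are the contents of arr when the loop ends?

[5,7,10,11,15,16,19,13,18]

pivot = 11; lo=0, mid=0, hi=8
arr[mid]=5<11: swap arr[0],arr[0]; lo=1,mid=1 → [5,7,10,18,19,15,16,11,13]
arr[mid]=7<11: swap arr[1],arr[1]; lo=2,mid=2 → [5,7,10,18,19,15,16,11,13]
arr[mid]=10<11: swap arr[2],arr[2]; lo=3,mid=3 → [5,7,10,18,19,15,16,11,13]
arr[mid]=18>11: swap arr[3],arr[8]; hi=7 → [5,7,10,13,19,15,16,11,18]
arr[mid]=13>11: swap arr[3],arr[7]; hi=6 → [5,7,10,11,19,15,16,13,18]
arr[mid]=11=11: mid=4
arr[mid]=19>11: swap arr[4],arr[6]; hi=5 → [5,7,10,11,16,15,19,13,18]
arr[mid]=16>11: swap arr[4],arr[5]; hi=4 → [5,7,10,11,15,16,19,13,18]
arr[mid]=15>11: swap arr[4],arr[4]; hi=3 → [5,7,10,11,15,16,19,13,18]
end: lo=3, hi=3; arr = [5,7,10,11,15,16,19,13,18]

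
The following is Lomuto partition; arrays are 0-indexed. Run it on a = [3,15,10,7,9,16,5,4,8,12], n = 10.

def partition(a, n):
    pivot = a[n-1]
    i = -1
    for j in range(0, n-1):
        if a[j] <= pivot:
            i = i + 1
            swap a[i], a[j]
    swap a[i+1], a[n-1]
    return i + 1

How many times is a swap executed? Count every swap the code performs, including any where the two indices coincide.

8

pivot=12, i=-1
j=0: 3≤12, i=0, swap(0,0) ⇒ [3,15,10,7,9,16,5,4,8,12]
j=1: 15>12, skip
j=2: 10≤12, i=1, swap(1,2) ⇒ [3,10,15,7,9,16,5,4,8,12]
j=3: 7≤12, i=2, swap(2,3) ⇒ [3,10,7,15,9,16,5,4,8,12]
j=4: 9≤12, i=3, swap(3,4) ⇒ [3,10,7,9,15,16,5,4,8,12]
j=5: 16>12, skip
j=6: 5≤12, i=4, swap(4,6) ⇒ [3,10,7,9,5,16,15,4,8,12]
j=7: 4≤12, i=5, swap(5,7) ⇒ [3,10,7,9,5,4,15,16,8,12]
j=8: 8≤12, i=6, swap(6,8) ⇒ [3,10,7,9,5,4,8,16,15,12]
swap(7,9) ⇒ [3,10,7,9,5,4,8,12,15,16]; return 7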